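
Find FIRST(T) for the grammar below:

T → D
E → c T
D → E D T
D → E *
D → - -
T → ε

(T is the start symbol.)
{ '-', 'c', ε }

FIRST sets of the other non-terminals involved (by the same procedure, iterated to a fixed point):
  FIRST(D) = { '-', 'c' }

From T → D:
  - D is a non-terminal: add FIRST(D) \ {ε} = { '-', 'c' }
    D is not nullable, so stop
From T → ε:
  - ε-production, so ε ∈ FIRST(T)

Collecting: FIRST(T) = { '-', 'c', ε }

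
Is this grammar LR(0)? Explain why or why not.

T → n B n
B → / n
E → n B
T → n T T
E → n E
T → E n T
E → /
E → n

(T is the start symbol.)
Augment with T' → T and build the canonical LR(0) collection (I0 = CLOSURE({[T' → . T]}), then GOTO on every symbol after a dot until no new states appear). It has 14 states:
  I0: { [E → . /], [E → . n B], [E → . n E], [E → . n], [T → . E n T], [T → . n B n], [T → . n T T], [T' → . T] }  — shift
  I1: { [E → / .] }  — reduce
  I2: { [T → E . n T] }  — shift
  I3: { [T' → T .] }  — accept
  I4: { [B → . / n], [E → . /], [E → . n B], [E → . n E], [E → . n], [E → n . B], [E → n . E], [E → n .], [T → . E n T], [T → . n B n], [T → . n T T], [T → n . B n], [T → n . T T] }  — shift, reduce
  I5: { [B → / . n], [E → / .] }  — shift, reduce
  I6: { [E → n B .], [T → n B . n] }  — shift, reduce
  I7: { [E → n E .], [T → E . n T] }  — shift, reduce
  I8: { [E → . /], [E → . n B], [E → . n E], [E → . n], [T → . E n T], [T → . n B n], [T → . n T T], [T → n T . T] }  — shift
  I9: { [T → n T T .] }  — reduce
  I10: { [E → . /], [E → . n B], [E → . n E], [E → . n], [T → . E n T], [T → . n B n], [T → . n T T], [T → E n . T] }  — shift
  I11: { [T → E n T .] }  — reduce
  I12: { [T → n B n .] }  — reduce
  I13: { [B → / n .] }  — reduce

Conflict in state I4:
  Shift-reduce conflict between [E → n .] and [B → . / n]
So the grammar is NOT LR(0).

Answer: No. Shift-reduce conflict between [E → n .] and [B → . / n]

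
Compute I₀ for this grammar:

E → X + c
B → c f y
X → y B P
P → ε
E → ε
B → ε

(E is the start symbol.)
{ [E → . X + c], [E → .], [E' → . E], [X → . y B P] }

First, augment the grammar with E' → E
I₀ = CLOSURE({ [E' → . E] }):
  [E' → . E] has the dot before E: add [E → . X + c], [E → .]
  [E → . X + c] has the dot before X: add [X → . y B P]
No further items can be added.

I₀ = { [E → . X + c], [E → .], [E' → . E], [X → . y B P] }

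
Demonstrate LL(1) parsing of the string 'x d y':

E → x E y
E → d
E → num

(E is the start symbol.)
LL(1) parsing maintains a stack (initially the start symbol over $) and the input. At each step: if the stack top is a terminal, match it against the current input token; if it is a non-terminal N, replace it with the RHS of M[N, lookahead] (the unique production whose predict set contains the lookahead).

Stack is shown with the top on the left.

Stack    Input    Action
------------------------
E $      x d y $  output E → x E y
x E y $  x d y $  match 'x'
E y $    d y $    output E → d
d y $    d y $    match 'd'
y $      y $      match 'y'
$        $        accept

The string is accepted.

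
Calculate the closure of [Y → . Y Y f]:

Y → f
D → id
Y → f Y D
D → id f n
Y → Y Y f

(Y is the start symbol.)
Start with: [Y → . Y Y f]
  [Y → . Y Y f] has the dot before Y: add [Y → . f], [Y → . f Y D]
No further items can be added.

CLOSURE = { [Y → . Y Y f], [Y → . f Y D], [Y → . f] }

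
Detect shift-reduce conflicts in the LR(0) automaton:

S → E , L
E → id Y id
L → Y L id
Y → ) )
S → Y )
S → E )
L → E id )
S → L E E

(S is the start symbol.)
Yes — I9: [S → Y ) .] vs [Y → ) . )]

Augment with S' → S and build the canonical LR(0) collection (I0 = CLOSURE({[S' → . S]}), then GOTO on every symbol after a dot until no new states appear). It has 22 states:
  I0: { [E → . id Y id], [L → . E id )], [L → . Y L id], [S → . E )], [S → . E , L], [S → . L E E], [S → . Y )], [S' → . S], [Y → . ) )] }  — shift
  I1: { [Y → ) . )] }  — shift
  I2: { [L → E . id )], [S → E . )], [S → E . , L] }  — shift
  I3: { [E → . id Y id], [S → L . E E] }  — shift
  I4: { [S' → S .] }  — accept
  I5: { [E → . id Y id], [L → . E id )], [L → . Y L id], [L → Y . L id], [S → Y . )], [Y → . ) )] }  — shift
  I6: { [E → id . Y id], [Y → . ) )] }  — shift
  I7: { [E → id Y . id] }  — shift
  I8: { [E → id Y id .] }  — reduce
  I9: { [S → Y ) .], [Y → ) . )] }  — shift, reduce
  I10: { [L → E . id )] }  — shift
  I11: { [L → Y L . id] }  — shift
  I12: { [E → . id Y id], [L → . E id )], [L → . Y L id], [L → Y . L id], [Y → . ) )] }  — shift
  I13: { [L → Y L id .] }  — reduce
  I14: { [L → E id . )] }  — shift
  I15: { [L → E id ) .] }  — reduce
  I16: { [Y → ) ) .] }  — reduce
  I17: { [E → . id Y id], [S → L E . E] }  — shift
  I18: { [S → L E E .] }  — reduce
  I19: { [S → E ) .] }  — reduce
  I20: { [E → . id Y id], [L → . E id )], [L → . Y L id], [S → E , . L], [Y → . ) )] }  — shift
  I21: { [S → E , L .] }  — reduce

I9 contains reduce item [S → Y ) .] and shift item [Y → ) . )] — shift-reduce conflict.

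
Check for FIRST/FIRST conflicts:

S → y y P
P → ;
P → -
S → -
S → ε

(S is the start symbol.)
A FIRST/FIRST conflict occurs when two productions N → α and N → β for the same non-terminal have FIRST(α) ∩ FIRST(β) ≠ ∅ (with ε ∈ FIRST of a nullable right-hand side, so two nullable alternatives also conflict).

Productions for S:
  S → y y P: FIRST = { 'y' }
  S → -: FIRST = { '-' }
  S → ε: FIRST = { ε }
Productions for P:
  P → ;: FIRST = { ';' }
  P → -: FIRST = { '-' }

All alternatives of each non-terminal have pairwise disjoint FIRST sets.

Answer: No FIRST/FIRST conflicts.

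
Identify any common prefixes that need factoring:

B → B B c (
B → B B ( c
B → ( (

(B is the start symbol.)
Left-factoring is needed when two productions for the same non-terminal
share a common prefix on the right-hand side.

Productions for B:
  B → B B c (
  B → B B ( c
  B → ( (

Found common prefix 'B B' in productions for B

Answer: Yes, B has productions with common prefix 'B B'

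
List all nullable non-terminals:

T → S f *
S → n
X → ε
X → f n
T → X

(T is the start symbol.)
{ 'T', 'X' }

A non-terminal is nullable if it can derive ε (the empty string): either it has an ε-production, or it has a production whose right-hand side consists entirely of nullable non-terminals.

ε-productions: X → ε
So X is immediately nullable.
T → X: every symbol on the right is nullable, so T is nullable too.
No further non-terminal can be added: every production for the remaining non-terminals contains a terminal or a non-nullable non-terminal.
Nullable = { 'T', 'X' }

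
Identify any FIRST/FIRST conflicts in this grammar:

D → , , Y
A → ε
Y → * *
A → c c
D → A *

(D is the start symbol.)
No FIRST/FIRST conflicts.

A FIRST/FIRST conflict occurs when two productions N → α and N → β for the same non-terminal have FIRST(α) ∩ FIRST(β) ≠ ∅ (with ε ∈ FIRST of a nullable right-hand side, so two nullable alternatives also conflict).

FIRST sets of the non-terminals at (or reachable through a nullable prefix from) the front of some alternative:
  FIRST(A) = { 'c', ε }

Productions for D:
  D → , , Y: FIRST = { ',' }
  D → A *: FIRST = { '*', 'c' }
Productions for A:
  A → ε: FIRST = { ε }
  A → c c: FIRST = { 'c' }
Y has only one production, so no FIRST/FIRST conflict is possible there.

All alternatives of each non-terminal have pairwise disjoint FIRST sets.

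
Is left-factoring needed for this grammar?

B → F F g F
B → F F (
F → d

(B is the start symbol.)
Left-factoring is needed when two productions for the same non-terminal
share a common prefix on the right-hand side.

Productions for B:
  B → F F g F
  B → F F (

Found common prefix 'F F' in productions for B

Answer: Yes, B has productions with common prefix 'F F'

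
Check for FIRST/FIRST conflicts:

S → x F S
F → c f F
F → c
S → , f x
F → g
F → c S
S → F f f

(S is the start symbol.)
Yes. F → c f F / F → c on { 'c' }; F → c f F / F → c S on { 'c' }; F → c / F → c S on { 'c' }

FIRST sets of the non-terminals at (or reachable through a nullable prefix from) the front of some alternative:
  FIRST(F) = { 'c', 'g' }

Productions for S:
  S → x F S: FIRST = { 'x' }
  S → , f x: FIRST = { ',' }
  S → F f f: FIRST = { 'c', 'g' }
Productions for F:
  F → c f F: FIRST = { 'c' }
  F → c: FIRST = { 'c' }
  F → g: FIRST = { 'g' }
  F → c S: FIRST = { 'c' }

Conflict for F: F → c f F and F → c
  Overlap: { 'c' }
Conflict for F: F → c f F and F → c S
  Overlap: { 'c' }
Conflict for F: F → c and F → c S
  Overlap: { 'c' }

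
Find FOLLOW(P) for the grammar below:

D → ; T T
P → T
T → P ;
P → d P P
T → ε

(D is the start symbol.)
In T → P ;: P is followed by ';', add FIRST(';') \ {ε} = { ';' }
In P → d P P: P is followed by P, add FIRST(P) \ {ε} = { ';', 'd' }
  P is nullable, so FOLLOW(P) is also included — that is the set being defined, nothing new
In P → d P P: P is at the end; this adds FOLLOW(P) to itself — nothing new

Taking the union: FOLLOW(P) = { ';', 'd' }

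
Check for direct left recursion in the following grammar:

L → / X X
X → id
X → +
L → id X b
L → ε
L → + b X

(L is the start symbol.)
No direct left recursion

Direct left recursion occurs when N → N α for some non-terminal N (the right-hand side begins with the left-hand side itself).

L → / X X: starts with '/'
X → id: starts with id
X → +: starts with '+'
L → id X b: starts with id
L → ε: starts with ε
L → + b X: starts with '+'

No direct left recursion found.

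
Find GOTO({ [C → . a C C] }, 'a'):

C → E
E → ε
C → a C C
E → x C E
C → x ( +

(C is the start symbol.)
GOTO(I, 'a') = CLOSURE({ [A → αX.β] : [A → α.Xβ] ∈ I, X = 'a' })

Items with dot before 'a', with the dot advanced:
  [C → . a C C] → [C → a . C C]
Closure of the advanced items:
  [C → a . C C] has the dot before C: add [C → . E], [C → . a C C], [C → . x ( +]
  [C → . E] has the dot before E: add [E → .], [E → . x C E]

GOTO = { [C → . E], [C → . a C C], [C → . x ( +], [C → a . C C], [E → . x C E], [E → .] }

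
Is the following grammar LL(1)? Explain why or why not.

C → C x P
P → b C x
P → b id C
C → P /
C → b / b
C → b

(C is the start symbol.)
A grammar is LL(1) if for each non-terminal N with multiple productions, the predict sets of those productions are pairwise disjoint, where PREDICT(N → α) = (FIRST(α) \ {ε}) ∪ (FOLLOW(N) if α ⇒* ε).

Relevant sets:
  FIRST(C) = { 'b' }
  FIRST(P) = { 'b' }

For C:
  PREDICT(C → C x P) = { 'b' }
  PREDICT(C → P '/') = { 'b' }
  PREDICT(C → b '/' b) = { 'b' }
  PREDICT(C → b) = { 'b' }
For P:
  PREDICT(P → b C x) = { 'b' }
  PREDICT(P → b id C) = { 'b' }

Conflict found: Predict set conflict for C: { 'b' }
The grammar is NOT LL(1).

Answer: No. Predict set conflict for C: { 'b' }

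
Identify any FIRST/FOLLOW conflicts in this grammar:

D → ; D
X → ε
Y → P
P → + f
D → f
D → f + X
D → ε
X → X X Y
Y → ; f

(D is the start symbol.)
A FIRST/FOLLOW conflict occurs when a non-terminal N has a nullable alternative N → β (β ⇒* ε) and another alternative N → α with FIRST(α) ∩ FOLLOW(N) ≠ ∅: on such a lookahead the parser cannot decide between expanding α and letting N vanish via β.

Nullable non-terminals: D, X.
FIRST sets used below: FIRST(X) = { '+', ';', ε }, FIRST(Y) = { '+', ';' }

D: nullable alternative(s) D → ε; FOLLOW(D) = { $ }
  D → ; D: FIRST \ {ε} = { ';' } — disjoint from FOLLOW(D)
  D → f: FIRST \ {ε} = { 'f' } — disjoint from FOLLOW(D)
  D → f + X: FIRST \ {ε} = { 'f' } — disjoint from FOLLOW(D)
  D → ε: FIRST \ {ε} = { } — this is the only nullable alternative, skip

X: nullable alternative(s) X → ε; FOLLOW(X) = { $, '+', ';' }
  X → ε: FIRST \ {ε} = { } — this is the only nullable alternative, skip
  X → X X Y: FIRST \ {ε} = { '+', ';' } — overlaps FOLLOW(X) on { '+', ';' }: CONFLICT

P, Y have no nullable alternative, so no FIRST/FOLLOW check is needed there.

So the grammar has 1 FIRST/FOLLOW conflict (marked CONFLICT above).

Answer: Yes. X → X X Y with FOLLOW(X) on { '+', ';' }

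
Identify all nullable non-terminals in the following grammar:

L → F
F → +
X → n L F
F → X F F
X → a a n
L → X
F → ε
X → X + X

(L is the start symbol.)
{ 'F', 'L' }

A non-terminal is nullable if it can derive ε (the empty string): either it has an ε-production, or it has a production whose right-hand side consists entirely of nullable non-terminals.

ε-productions: F → ε
So F is immediately nullable.
L → F: every symbol on the right is nullable, so L is nullable too.
No further non-terminal can be added: every production for the remaining non-terminals contains a terminal or a non-nullable non-terminal.
Nullable = { 'F', 'L' }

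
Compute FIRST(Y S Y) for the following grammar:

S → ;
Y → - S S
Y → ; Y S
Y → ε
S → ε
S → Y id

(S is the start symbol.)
{ '-', ';', 'id', ε }

FIRST sets of the non-terminals involved (from the grammar, by fixed-point iteration):
  FIRST(Y) = { '-', ';', ε }
  FIRST(S) = { '-', ';', 'id', ε }

To compute FIRST(Y S Y), process the symbols left to right:
Symbol Y is a non-terminal. Add FIRST(Y) \ {ε} = { '-', ';' }
Y is nullable (ε ∈ FIRST(Y)), continue to the next symbol.
Symbol S is a non-terminal. Add FIRST(S) \ {ε} = { '-', ';', 'id' }
S is nullable (ε ∈ FIRST(S)), continue to the next symbol.
Symbol Y is a non-terminal. Add FIRST(Y) \ {ε} = { '-', ';' }
Y is nullable (ε ∈ FIRST(Y)), continue to the next symbol.
All symbols are nullable, so ε is in the result.
FIRST(Y S Y) = { '-', ';', 'id', ε }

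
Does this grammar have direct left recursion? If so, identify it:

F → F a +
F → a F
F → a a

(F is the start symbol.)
F → F a +: LEFT RECURSIVE (starts with F)
F → a F: starts with a
F → a a: starts with a

The grammar has direct left recursion on: F.

Answer: Yes, F is left-recursive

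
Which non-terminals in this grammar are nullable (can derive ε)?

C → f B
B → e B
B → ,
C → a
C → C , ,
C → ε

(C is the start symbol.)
ε-productions: C → ε
So C is immediately nullable.
No further non-terminal can be added: every production for the remaining non-terminals contains a terminal or a non-nullable non-terminal.
Nullable = { 'C' }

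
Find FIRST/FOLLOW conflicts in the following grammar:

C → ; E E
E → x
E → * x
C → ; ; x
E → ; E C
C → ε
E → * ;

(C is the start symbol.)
A FIRST/FOLLOW conflict occurs when a non-terminal N has a nullable alternative N → β (β ⇒* ε) and another alternative N → α with FIRST(α) ∩ FOLLOW(N) ≠ ∅: on such a lookahead the parser cannot decide between expanding α and letting N vanish via β.

Nullable non-terminals: C.

C: nullable alternative(s) C → ε; FOLLOW(C) = { $, '*', ';', 'x' }
  C → ; E E: FIRST \ {ε} = { ';' } — overlaps FOLLOW(C) on { ';' }: CONFLICT
  C → ; ; x: FIRST \ {ε} = { ';' } — overlaps FOLLOW(C) on { ';' }: CONFLICT
  C → ε: FIRST \ {ε} = { } — this is the only nullable alternative, skip

E has no nullable alternative, so no FIRST/FOLLOW check is needed there.

So the grammar has 2 FIRST/FOLLOW conflicts (marked CONFLICT above).

Answer: Yes. C → ';' E E with FOLLOW(C) on { ';' }; C → ';' ';' x with FOLLOW(C) on { ';' }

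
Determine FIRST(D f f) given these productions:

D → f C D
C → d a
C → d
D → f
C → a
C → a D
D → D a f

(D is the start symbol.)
FIRST sets of the non-terminals involved (from the grammar, by fixed-point iteration):
  FIRST(D) = { 'f' }

To compute FIRST(D f f), process the symbols left to right:
Symbol D is a non-terminal. Add FIRST(D) \ {ε} = { 'f' }
D is not nullable (ε ∉ FIRST(D)), so stop here.
FIRST(D f f) = { 'f' }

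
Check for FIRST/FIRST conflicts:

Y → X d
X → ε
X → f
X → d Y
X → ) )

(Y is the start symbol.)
No FIRST/FIRST conflicts.

A FIRST/FIRST conflict occurs when two productions N → α and N → β for the same non-terminal have FIRST(α) ∩ FIRST(β) ≠ ∅ (with ε ∈ FIRST of a nullable right-hand side, so two nullable alternatives also conflict).

Productions for X:
  X → ε: FIRST = { ε }
  X → f: FIRST = { 'f' }
  X → d Y: FIRST = { 'd' }
  X → ) ): FIRST = { ')' }
Y has only one production, so no FIRST/FIRST conflict is possible there.

All alternatives of each non-terminal have pairwise disjoint FIRST sets.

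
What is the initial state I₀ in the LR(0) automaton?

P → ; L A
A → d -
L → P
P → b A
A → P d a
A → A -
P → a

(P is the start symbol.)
First, augment the grammar with P' → P
I₀ = CLOSURE({ [P' → . P] }):
  [P' → . P] has the dot before P: add [P → . ; L A], [P → . b A], [P → . a]
No further items can be added.

I₀ = { [P → . ; L A], [P → . a], [P → . b A], [P' → . P] }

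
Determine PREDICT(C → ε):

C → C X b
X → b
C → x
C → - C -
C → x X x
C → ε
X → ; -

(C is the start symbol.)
{ $, '-', ';', 'b' }

PREDICT(C → ε) = (FIRST(RHS) \ {ε}) ∪ (FOLLOW(C) if ε ∈ FIRST(RHS), i.e. RHS ⇒* ε)
The right-hand side is ε (FIRST(ε) = { ε }), so the predict set is FOLLOW(C) = { $, '-', ';', 'b' }
PREDICT(C → ε) = { $, '-', ';', 'b' }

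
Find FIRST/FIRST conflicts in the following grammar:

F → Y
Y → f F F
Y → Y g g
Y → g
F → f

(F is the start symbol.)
A FIRST/FIRST conflict occurs when two productions N → α and N → β for the same non-terminal have FIRST(α) ∩ FIRST(β) ≠ ∅ (with ε ∈ FIRST of a nullable right-hand side, so two nullable alternatives also conflict).

FIRST sets of the non-terminals at (or reachable through a nullable prefix from) the front of some alternative:
  FIRST(Y) = { 'f', 'g' }

Productions for F:
  F → Y: FIRST = { 'f', 'g' }
  F → f: FIRST = { 'f' }
Productions for Y:
  Y → f F F: FIRST = { 'f' }
  Y → Y g g: FIRST = { 'f', 'g' }
  Y → g: FIRST = { 'g' }

Conflict for F: F → Y and F → f
  Overlap: { 'f' }
Conflict for Y: Y → f F F and Y → Y g g
  Overlap: { 'f' }
Conflict for Y: Y → Y g g and Y → g
  Overlap: { 'g' }

Answer: Yes. F → Y / F → f on { 'f' }; Y → f F F / Y → Y g g on { 'f' }; Y → Y g g / Y → g on { 'g' }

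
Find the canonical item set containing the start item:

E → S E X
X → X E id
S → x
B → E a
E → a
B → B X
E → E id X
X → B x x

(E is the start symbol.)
First, augment the grammar with E' → E
I₀ = CLOSURE({ [E' → . E] }):
  [E' → . E] has the dot before E: add [E → . S E X], [E → . a], [E → . E id X]
  [E → . S E X] has the dot before S: add [S → . x]
No further items can be added.

I₀ = { [E → . E id X], [E → . S E X], [E → . a], [E' → . E], [S → . x] }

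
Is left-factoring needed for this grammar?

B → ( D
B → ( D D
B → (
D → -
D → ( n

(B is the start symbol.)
Left-factoring is needed when two productions for the same non-terminal
share a common prefix on the right-hand side.

Productions for B:
  B → ( D
  B → ( D D
  B → (
Productions for D:
  D → -
  D → ( n

Found common prefix '(' in productions for B

Answer: Yes, B has productions with common prefix '('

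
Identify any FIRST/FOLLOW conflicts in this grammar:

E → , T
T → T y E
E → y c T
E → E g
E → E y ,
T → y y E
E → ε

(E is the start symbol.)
Yes. E → y c T with FOLLOW(E) on { 'y' }; E → E g with FOLLOW(E) on { 'g', 'y' }; E → E y ',' with FOLLOW(E) on { 'g', 'y' }

A FIRST/FOLLOW conflict occurs when a non-terminal N has a nullable alternative N → β (β ⇒* ε) and another alternative N → α with FIRST(α) ∩ FOLLOW(N) ≠ ∅: on such a lookahead the parser cannot decide between expanding α and letting N vanish via β.

Nullable non-terminals: E.
FIRST sets used below: FIRST(E) = { ',', 'g', 'y', ε }

E: nullable alternative(s) E → ε; FOLLOW(E) = { $, 'g', 'y' }
  E → , T: FIRST \ {ε} = { ',' } — disjoint from FOLLOW(E)
  E → y c T: FIRST \ {ε} = { 'y' } — overlaps FOLLOW(E) on { 'y' }: CONFLICT
  E → E g: FIRST \ {ε} = { ',', 'g', 'y' } — overlaps FOLLOW(E) on { 'g', 'y' }: CONFLICT
  E → E y ,: FIRST \ {ε} = { ',', 'g', 'y' } — overlaps FOLLOW(E) on { 'g', 'y' }: CONFLICT
  E → ε: FIRST \ {ε} = { } — this is the only nullable alternative, skip

T has no nullable alternative, so no FIRST/FOLLOW check is needed there.

So the grammar has 3 FIRST/FOLLOW conflicts (marked CONFLICT above).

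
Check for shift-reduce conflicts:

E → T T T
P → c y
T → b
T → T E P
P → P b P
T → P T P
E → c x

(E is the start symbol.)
Yes — I10: [E → T T T .] vs [E → . c x]; I11: [T → T E P .] vs [P → P . b P]; I14: [P → P b P .] vs [P → P . b P]; I16: [T → b .] vs [P → . c y]; I17: [T → P T P .] vs [P → P . b P]

A shift-reduce conflict occurs when an LR(0) state has both:
  - a complete (reduce) item [A → α .] (dot at the end), and
  - a shift item [B → β . c γ] (dot before a terminal).

Augment with E' → E and build the canonical LR(0) collection (I0 = CLOSURE({[E' → . E]}), then GOTO on every symbol after a dot until no new states appear). It has 18 states:
  I0: { [E → . T T T], [E → . c x], [E' → . E], [P → . P b P], [P → . c y], [T → . P T P], [T → . T E P], [T → . b] }  — shift
  I1: { [E' → E .] }  — accept
  I2: { [P → . P b P], [P → . c y], [P → P . b P], [T → . P T P], [T → . T E P], [T → . b], [T → P . T P] }  — shift
  I3: { [E → . T T T], [E → . c x], [E → T . T T], [P → . P b P], [P → . c y], [T → . P T P], [T → . T E P], [T → . b], [T → T . E P] }  — shift
  I4: { [T → b .] }  — reduce
  I5: { [E → c . x], [P → c . y] }  — shift
  I6: { [E → c x .] }  — reduce
  I7: { [P → c y .] }  — reduce
  I8: { [P → . P b P], [P → . c y], [T → T E . P] }  — shift
  I9: { [E → . T T T], [E → . c x], [E → T . T T], [E → T T . T], [P → . P b P], [P → . c y], [T → . P T P], [T → . T E P], [T → . b], [T → T . E P] }  — shift
  I10: { [E → . T T T], [E → . c x], [E → T . T T], [E → T T . T], [E → T T T .], [P → . P b P], [P → . c y], [T → . P T P], [T → . T E P], [T → . b], [T → T . E P] }  — shift, reduce
  I11: { [P → P . b P], [T → T E P .] }  — shift, reduce
  I12: { [P → c . y] }  — shift
  I13: { [P → . P b P], [P → . c y], [P → P b . P] }  — shift
  I14: { [P → P . b P], [P → P b P .] }  — shift, reduce
  I15: { [E → . T T T], [E → . c x], [P → . P b P], [P → . c y], [T → . P T P], [T → . T E P], [T → . b], [T → P T . P], [T → T . E P] }  — shift
  I16: { [P → . P b P], [P → . c y], [P → P b . P], [T → b .] }  — shift, reduce
  I17: { [P → . P b P], [P → . c y], [P → P . b P], [T → . P T P], [T → . T E P], [T → . b], [T → P . T P], [T → P T P .] }  — shift, reduce

I10 contains reduce item [E → T T T .] and shift items [E → . c x], [P → . c y], [T → . b] — shift-reduce conflict.
I11 contains reduce item [T → T E P .] and shift item [P → P . b P] — shift-reduce conflict.
I14 contains reduce item [P → P b P .] and shift item [P → P . b P] — shift-reduce conflict.
I16 contains reduce item [T → b .] and shift item [P → . c y] — shift-reduce conflict.
I17 contains reduce item [T → P T P .] and shift items [P → P . b P], [P → . c y], [T → . b] — shift-reduce conflict.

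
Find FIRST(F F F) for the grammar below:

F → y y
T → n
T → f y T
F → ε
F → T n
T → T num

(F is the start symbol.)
{ 'f', 'n', 'y', ε }

FIRST sets of the non-terminals involved (from the grammar, by fixed-point iteration):
  FIRST(F) = { 'f', 'n', 'y', ε }

To compute FIRST(F F F), process the symbols left to right:
Symbol F is a non-terminal. Add FIRST(F) \ {ε} = { 'f', 'n', 'y' }
F is nullable (ε ∈ FIRST(F)), continue to the next symbol.
Symbol F is a non-terminal. Add FIRST(F) \ {ε} = { 'f', 'n', 'y' }
F is nullable (ε ∈ FIRST(F)), continue to the next symbol.
Symbol F is a non-terminal. Add FIRST(F) \ {ε} = { 'f', 'n', 'y' }
F is nullable (ε ∈ FIRST(F)), continue to the next symbol.
All symbols are nullable, so ε is in the result.
FIRST(F F F) = { 'f', 'n', 'y', ε }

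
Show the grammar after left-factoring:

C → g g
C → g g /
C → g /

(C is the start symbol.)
C → g C'
C' → g C''
C'' → ε
C'' → /
C' → /

Left-factoring transforms A → αβ₁ | αβ₂ into A → αA' and A' → β₁ | β₂
(α is the longest common prefix among the alternatives). Repeat until
no nonterminal has two alternatives with a common prefix.

Round 1: C has alternatives sharing prefix 'g'. Introduce C': C → g C'
  Add: C' → g
  Add: C' → g /
  Add: C' → /

Round 2: C' has alternatives sharing prefix 'g'. Introduce C'': C' → g C''
  Add: C'' → ε
  Add: C'' → /

No remaining common prefixes — done.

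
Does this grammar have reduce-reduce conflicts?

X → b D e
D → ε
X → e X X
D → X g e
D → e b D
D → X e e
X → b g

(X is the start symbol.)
No reduce-reduce conflicts

A reduce-reduce conflict occurs when an LR(0) state has two complete items [A → α .] and [B → β .] — both call for a reduction, and with no lookahead the parser cannot choose between them.

Augment with X' → X and build the canonical LR(0) collection (I0 = CLOSURE({[X' → . X]}), then GOTO on every symbol after a dot until no new states appear). It has 17 states:
  I0: { [X → . b D e], [X → . b g], [X → . e X X], [X' → . X] }  — shift
  I1: { [X' → X .] }  — accept
  I2: { [D → . X e e], [D → . X g e], [D → . e b D], [D → .], [X → . b D e], [X → . b g], [X → . e X X], [X → b . D e], [X → b . g] }  — shift, reduce
  I3: { [X → . b D e], [X → . b g], [X → . e X X], [X → e . X X] }  — shift
  I4: { [X → . b D e], [X → . b g], [X → . e X X], [X → e X . X] }  — shift
  I5: { [X → e X X .] }  — reduce
  I6: { [X → b D . e] }  — shift
  I7: { [D → X . e e], [D → X . g e] }  — shift
  I8: { [D → e . b D], [X → . b D e], [X → . b g], [X → . e X X], [X → e . X X] }  — shift
  I9: { [X → b g .] }  — reduce
  I10: { [D → . X e e], [D → . X g e], [D → . e b D], [D → .], [D → e b . D], [X → . b D e], [X → . b g], [X → . e X X], [X → b . D e], [X → b . g] }  — shift, reduce
  I11: { [D → e b D .], [X → b D . e] }  — shift, reduce
  I12: { [X → b D e .] }  — reduce
  I13: { [D → X e . e] }  — shift
  I14: { [D → X g . e] }  — shift
  I15: { [D → X g e .] }  — reduce
  I16: { [D → X e e .] }  — reduce

No state contains more than one complete item.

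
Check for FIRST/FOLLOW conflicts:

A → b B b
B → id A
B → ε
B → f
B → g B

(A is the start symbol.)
No FIRST/FOLLOW conflicts.

A FIRST/FOLLOW conflict occurs when a non-terminal N has a nullable alternative N → β (β ⇒* ε) and another alternative N → α with FIRST(α) ∩ FOLLOW(N) ≠ ∅: on such a lookahead the parser cannot decide between expanding α and letting N vanish via β.

Nullable non-terminals: B.

B: nullable alternative(s) B → ε; FOLLOW(B) = { 'b' }
  B → id A: FIRST \ {ε} = { 'id' } — disjoint from FOLLOW(B)
  B → ε: FIRST \ {ε} = { } — this is the only nullable alternative, skip
  B → f: FIRST \ {ε} = { 'f' } — disjoint from FOLLOW(B)
  B → g B: FIRST \ {ε} = { 'g' } — disjoint from FOLLOW(B)

A has no nullable alternative, so no FIRST/FOLLOW check is needed there.

No FIRST/FOLLOW conflicts found.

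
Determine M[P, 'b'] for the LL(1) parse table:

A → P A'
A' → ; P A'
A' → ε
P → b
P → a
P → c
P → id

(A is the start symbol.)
P → b

To find M[P, 'b'], we find productions for P where 'b' is in the predict set (PREDICT(N → α) = (FIRST(α) \ {ε}) ∪ (FOLLOW(N) if α ⇒* ε)).

P → b: PREDICT = { 'b' }
  'b' is in predict set, so this production goes in M[P, 'b']
P → a: PREDICT = { 'a' }
P → c: PREDICT = { 'c' }
P → id: PREDICT = { 'id' }

M[P, 'b'] = P → b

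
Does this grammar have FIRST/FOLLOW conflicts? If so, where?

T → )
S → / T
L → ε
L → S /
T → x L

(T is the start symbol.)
Nullable non-terminals: L.
FIRST sets used below: FIRST(S) = { '/' }

L: nullable alternative(s) L → ε; FOLLOW(L) = { $, '/' }
  L → ε: FIRST \ {ε} = { } — this is the only nullable alternative, skip
  L → S /: FIRST \ {ε} = { '/' } — overlaps FOLLOW(L) on { '/' }: CONFLICT

S, T have no nullable alternative, so no FIRST/FOLLOW check is needed there.

So the grammar has 1 FIRST/FOLLOW conflict (marked CONFLICT above).

Answer: Yes. L → S '/' with FOLLOW(L) on { '/' }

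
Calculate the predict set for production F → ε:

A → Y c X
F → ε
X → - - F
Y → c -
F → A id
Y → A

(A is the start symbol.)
PREDICT(F → ε) = (FIRST(RHS) \ {ε}) ∪ (FOLLOW(F) if ε ∈ FIRST(RHS), i.e. RHS ⇒* ε)
The right-hand side is ε (FIRST(ε) = { ε }), so the predict set is FOLLOW(F) = { $, 'c', 'id' }
PREDICT(F → ε) = { $, 'c', 'id' }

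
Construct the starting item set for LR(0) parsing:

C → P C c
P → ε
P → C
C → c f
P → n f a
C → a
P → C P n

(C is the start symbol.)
First, augment the grammar with C' → C
I₀ = CLOSURE({ [C' → . C] }):
  [C' → . C] has the dot before C: add [C → . P C c], [C → . c f], [C → . a]
  [C → . P C c] has the dot before P: add [P → .], [P → . C], [P → . n f a], [P → . C P n]
No further items can be added.

I₀ = { [C → . P C c], [C → . a], [C → . c f], [C' → . C], [P → . C P n], [P → . C], [P → . n f a], [P → .] }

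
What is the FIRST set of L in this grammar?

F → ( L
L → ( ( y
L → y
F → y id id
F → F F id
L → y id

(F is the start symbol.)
{ '(', 'y' }

To compute FIRST(L), examine every production with L on the left-hand side, reading each right-hand side left to right until a non-nullable symbol is reached.

From L → ( ( y:
  - '(' is a terminal: add '(' and stop
From L → y:
  - y is a terminal: add 'y' and stop
From L → y id:
  - y is a terminal: add 'y' and stop

Collecting: FIRST(L) = { '(', 'y' }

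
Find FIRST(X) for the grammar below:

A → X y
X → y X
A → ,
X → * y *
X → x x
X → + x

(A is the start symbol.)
{ '*', '+', 'x', 'y' }

To compute FIRST(X), examine every production with X on the left-hand side, reading each right-hand side left to right until a non-nullable symbol is reached.

From X → y X:
  - y is a terminal: add 'y' and stop
From X → * y *:
  - '*' is a terminal: add '*' and stop
From X → x x:
  - x is a terminal: add 'x' and stop
From X → + x:
  - '+' is a terminal: add '+' and stop

Collecting: FIRST(X) = { '*', '+', 'x', 'y' }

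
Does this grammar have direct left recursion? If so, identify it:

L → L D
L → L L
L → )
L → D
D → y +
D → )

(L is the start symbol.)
Yes, L is left-recursive

L → L D: LEFT RECURSIVE (starts with L)
L → L L: LEFT RECURSIVE (starts with L)
L → ): starts with ')'
L → D: starts with D
D → y +: starts with y
D → ): starts with ')'

The grammar has direct left recursion on: L.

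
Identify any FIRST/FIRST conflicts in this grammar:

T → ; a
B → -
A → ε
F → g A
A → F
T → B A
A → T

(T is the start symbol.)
No FIRST/FIRST conflicts.

A FIRST/FIRST conflict occurs when two productions N → α and N → β for the same non-terminal have FIRST(α) ∩ FIRST(β) ≠ ∅ (with ε ∈ FIRST of a nullable right-hand side, so two nullable alternatives also conflict).

FIRST sets of the non-terminals at (or reachable through a nullable prefix from) the front of some alternative:
  FIRST(B) = { '-' }
  FIRST(F) = { 'g' }
  FIRST(T) = { '-', ';' }

Productions for T:
  T → ; a: FIRST = { ';' }
  T → B A: FIRST = { '-' }
Productions for A:
  A → ε: FIRST = { ε }
  A → F: FIRST = { 'g' }
  A → T: FIRST = { '-', ';' }
B, F have only one production, so no FIRST/FIRST conflict is possible there.

All alternatives of each non-terminal have pairwise disjoint FIRST sets.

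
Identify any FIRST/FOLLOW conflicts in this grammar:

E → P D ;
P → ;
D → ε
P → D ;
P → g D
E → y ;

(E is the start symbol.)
No FIRST/FOLLOW conflicts.

A FIRST/FOLLOW conflict occurs when a non-terminal N has a nullable alternative N → β (β ⇒* ε) and another alternative N → α with FIRST(α) ∩ FOLLOW(N) ≠ ∅: on such a lookahead the parser cannot decide between expanding α and letting N vanish via β.

Nullable non-terminals: D.
D has a nullable alternative but only one production, so nothing to check.

E, P have no nullable alternative, so no FIRST/FOLLOW check is needed there.

No FIRST/FOLLOW conflicts found.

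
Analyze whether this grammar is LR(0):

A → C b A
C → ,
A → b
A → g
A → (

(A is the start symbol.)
Yes, the grammar is LR(0)

A grammar is LR(0) if no state in the canonical LR(0) collection has:
  - both a shift item (dot before a terminal) and a complete item (shift-reduce conflict), or
  - two or more complete items (reduce-reduce conflict; the accept item [A' → A .] counts as a complete item here).

Augment with A' → A and build the canonical LR(0) collection (I0 = CLOSURE({[A' → . A]}), then GOTO on every symbol after a dot until no new states appear). It has 9 states:
  I0: { [A → . (], [A → . C b A], [A → . b], [A → . g], [A' → . A], [C → . ,] }  — shift
  I1: { [A → ( .] }  — reduce
  I2: { [C → , .] }  — reduce
  I3: { [A' → A .] }  — accept
  I4: { [A → C . b A] }  — shift
  I5: { [A → b .] }  — reduce
  I6: { [A → g .] }  — reduce
  I7: { [A → . (], [A → . C b A], [A → . b], [A → . g], [A → C b . A], [C → . ,] }  — shift
  I8: { [A → C b A .] }  — reduce

Every state is either a pure shift/goto state or contains exactly one complete item and nothing to shift — no conflicts. The grammar is LR(0).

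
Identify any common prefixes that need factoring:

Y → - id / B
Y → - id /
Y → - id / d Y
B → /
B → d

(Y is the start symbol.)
Left-factoring is needed when two productions for the same non-terminal
share a common prefix on the right-hand side.

Productions for Y:
  Y → - id / B
  Y → - id /
  Y → - id / d Y
Productions for B:
  B → /
  B → d

Found common prefix '- id /' in productions for Y

Answer: Yes, Y has productions with common prefix '- id /'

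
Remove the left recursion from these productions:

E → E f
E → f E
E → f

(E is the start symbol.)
E is directly left-recursive. The standard transformation for
  A → A α₁ | ... | A α_m | β₁ | ... | β_n
is
  A  → β₁ A' | ... | β_n A'
  A' → α₁ A' | ... | α_m A' | ε

E → f E becomes E → f E E'
E → f becomes E → f E'
E → E f becomes E' → f E'
Add E' → ε

Resulting grammar:
E → f E E'
E → f E'
E' → f E'
E' → ε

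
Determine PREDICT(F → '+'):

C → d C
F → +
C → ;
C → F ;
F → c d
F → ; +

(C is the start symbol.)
{ '+' }

PREDICT(F → '+') = (FIRST(RHS) \ {ε}) ∪ (FOLLOW(F) if ε ∈ FIRST(RHS), i.e. RHS ⇒* ε)
FIRST('+') = { '+' }
ε ∉ FIRST('+'), so FOLLOW(F) is not added.
PREDICT(F → '+') = { '+' }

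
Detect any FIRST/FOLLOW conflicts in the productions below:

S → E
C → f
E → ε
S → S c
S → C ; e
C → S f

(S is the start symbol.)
A FIRST/FOLLOW conflict occurs when a non-terminal N has a nullable alternative N → β (β ⇒* ε) and another alternative N → α with FIRST(α) ∩ FOLLOW(N) ≠ ∅: on such a lookahead the parser cannot decide between expanding α and letting N vanish via β.

Nullable non-terminals: E, S.
FIRST sets used below: FIRST(E) = { ε }, FIRST(S) = { 'c', 'f', ε }, FIRST(C) = { 'c', 'f' }
E has a nullable alternative but only one production, so nothing to check.

S: nullable alternative(s) S → E; FOLLOW(S) = { $, 'c', 'f' }
  S → E: FIRST \ {ε} = { } — this is the only nullable alternative, skip
  S → S c: FIRST \ {ε} = { 'c', 'f' } — overlaps FOLLOW(S) on { 'c', 'f' }: CONFLICT
  S → C ; e: FIRST \ {ε} = { 'c', 'f' } — overlaps FOLLOW(S) on { 'c', 'f' }: CONFLICT

C has no nullable alternative, so no FIRST/FOLLOW check is needed there.

So the grammar has 2 FIRST/FOLLOW conflicts (marked CONFLICT above).

Answer: Yes. S → S c with FOLLOW(S) on { 'c', 'f' }; S → C ';' e with FOLLOW(S) on { 'c', 'f' }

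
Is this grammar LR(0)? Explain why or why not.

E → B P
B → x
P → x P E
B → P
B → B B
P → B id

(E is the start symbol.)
A grammar is LR(0) if no state in the canonical LR(0) collection has:
  - both a shift item (dot before a terminal) and a complete item (shift-reduce conflict), or
  - two or more complete items (reduce-reduce conflict; the accept item [E' → E .] counts as a complete item here).

Augment with E' → E and build the canonical LR(0) collection (I0 = CLOSURE({[E' → . E]}), then GOTO on every symbol after a dot until no new states appear). It has 11 states:
  I0: { [B → . B B], [B → . P], [B → . x], [E → . B P], [E' → . E], [P → . B id], [P → . x P E] }  — shift
  I1: { [B → . B B], [B → . P], [B → . x], [B → B . B], [E → B . P], [P → . B id], [P → . x P E], [P → B . id] }  — shift
  I2: { [E' → E .] }  — accept
  I3: { [B → P .] }  — reduce
  I4: { [B → . B B], [B → . P], [B → . x], [B → x .], [P → . B id], [P → . x P E], [P → x . P E] }  — shift, reduce
  I5: { [B → . B B], [B → . P], [B → . x], [B → B . B], [P → . B id], [P → . x P E], [P → B . id] }  — shift
  I6: { [B → . B B], [B → . P], [B → . x], [B → P .], [E → . B P], [P → . B id], [P → . x P E], [P → x P . E] }  — shift, reduce
  I7: { [P → x P E .] }  — reduce
  I8: { [B → . B B], [B → . P], [B → . x], [B → B . B], [B → B B .], [P → . B id], [P → . x P E], [P → B . id] }  — shift, reduce
  I9: { [P → B id .] }  — reduce
  I10: { [B → P .], [E → B P .] }  — 2 reduces

Conflict in state I4:
  Shift-reduce conflict between [B → x .] and [B → . x]
So the grammar is NOT LR(0).

Answer: No. Shift-reduce conflict between [B → x .] and [B → . x]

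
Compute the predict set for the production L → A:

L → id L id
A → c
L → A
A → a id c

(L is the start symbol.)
PREDICT(L → A) = (FIRST(RHS) \ {ε}) ∪ (FOLLOW(L) if ε ∈ FIRST(RHS), i.e. RHS ⇒* ε)
FIRST(A) = { 'a', 'c' }
FIRST(A) = { 'a', 'c' }
ε ∉ FIRST(A), so FOLLOW(L) is not added.
PREDICT(L → A) = { 'a', 'c' }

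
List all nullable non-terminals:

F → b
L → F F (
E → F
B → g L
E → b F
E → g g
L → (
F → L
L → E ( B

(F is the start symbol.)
None

A non-terminal is nullable if it can derive ε (the empty string): either it has an ε-production, or it has a production whose right-hand side consists entirely of nullable non-terminals.

There are no ε-productions, so no non-terminal can derive ε.
No non-terminals are nullable.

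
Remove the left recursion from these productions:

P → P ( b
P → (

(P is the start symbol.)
P is directly left-recursive. The standard transformation for
  A → A α₁ | ... | A α_m | β₁ | ... | β_n
is
  A  → β₁ A' | ... | β_n A'
  A' → α₁ A' | ... | α_m A' | ε

P → ( becomes P → ( P'
P → P ( b becomes P' → ( b P'
Add P' → ε

Resulting grammar:
P → ( P'
P' → ( b P'
P' → ε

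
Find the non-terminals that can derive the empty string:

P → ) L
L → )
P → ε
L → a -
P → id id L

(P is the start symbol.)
{ 'P' }

A non-terminal is nullable if it can derive ε (the empty string): either it has an ε-production, or it has a production whose right-hand side consists entirely of nullable non-terminals.

ε-productions: P → ε
So P is immediately nullable.
No further non-terminal can be added: every production for the remaining non-terminals contains a terminal or a non-nullable non-terminal.
Nullable = { 'P' }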